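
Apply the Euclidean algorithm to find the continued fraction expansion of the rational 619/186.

[3; 3, 20, 3]

Run the Euclidean algorithm on 619 and 186; the successive quotients are the partial quotients a_0, a_1, ... (each step inverts the fractional part left over by the previous one):
  619 = 3*186 + 61, so a_0 = 3.
  186 = 3*61 + 3, so a_1 = 3.
  61 = 20*3 + 1, so a_2 = 20.
  3 = 3*1 + 0, so a_3 = 3.
The remainder reaches 0 after 4 divisions, so the expansion has 4 partial quotients, read off in order.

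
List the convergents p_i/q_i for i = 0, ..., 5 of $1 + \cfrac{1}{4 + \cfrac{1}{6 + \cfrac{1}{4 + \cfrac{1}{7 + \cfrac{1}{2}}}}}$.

Using the convergent recurrence p_i = a_i*p_{i-1} + p_{i-2}, q_i = a_i*q_{i-1} + q_{i-2} with p_{-2}=0, p_{-1}=1, q_{-2}=1, q_{-1}=0:
  i=0: a_0=1, p_0 = 1*1 + 0 = 1, q_0 = 1*0 + 1 = 1.
  i=1: a_1=4, p_1 = 4*1 + 1 = 5, q_1 = 4*1 + 0 = 4.
  i=2: a_2=6, p_2 = 6*5 + 1 = 31, q_2 = 6*4 + 1 = 25.
  i=3: a_3=4, p_3 = 4*31 + 5 = 129, q_3 = 4*25 + 4 = 104.
  i=4: a_4=7, p_4 = 7*129 + 31 = 934, q_4 = 7*104 + 25 = 753.
  i=5: a_5=2, p_5 = 2*934 + 129 = 1997, q_5 = 2*753 + 104 = 1610.

1/1, 5/4, 31/25, 129/104, 934/753, 1997/1610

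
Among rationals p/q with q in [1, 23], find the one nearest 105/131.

4/5

Expand x = 105/131 as a continued fraction with the Euclidean algorithm:
  105 = 0*131 + 105, so a_0 = 0.
  131 = 1*105 + 26, so a_1 = 1.
  105 = 4*26 + 1, so a_2 = 4.
  26 = 26*1 + 0, so a_3 = 26.
so x = [0; 1, 4, 26].
Convergents (p_i = a_i*p_{i-1} + p_{i-2}, q_i = a_i*q_{i-1} + q_{i-2} with p_{-2}=0, p_{-1}=1, q_{-2}=1, q_{-1}=0), until the denominator exceeds 23:
  i=0: a_0=0, p_0 = 0*1 + 0 = 0, q_0 = 0*0 + 1 = 1.
  i=1: a_1=1, p_1 = 1*0 + 1 = 1, q_1 = 1*1 + 0 = 1.
  i=2: a_2=4, p_2 = 4*1 + 0 = 4, q_2 = 4*1 + 1 = 5.
  i=3: a_3=26, p_3 = 26*4 + 1 = 105, q_3 = 26*5 + 1 = 131.
q_3 = 131 > 23, so the last convergent with denominator <= 23 is p_2/q_2 = 4/5.
The closest fraction with denominator <= 23 is either p_2/q_2 or the intermediate fraction (k*p_2 + p_1)/(k*q_2 + q_1) with the largest k >= 1 whose denominator stays <= 23; these approach x as k grows, and every other convergent or intermediate fraction in range is farther away.
Largest k: floor((23 - q_1)/q_2) = floor((23 - 1)/5) = 4.
That gives (4*4 + 1)/(4*5 + 1) = 17/21.
Compare the errors: |x - 4/5| = |105*5 - 4*131|/(131*5) = 1/655, and |x - 17/21| = |105*21 - 17*131|/(131*21) = 22/2751.
Cross-multiplying, 1*2751 = 2751 < 14410 = 22*655, so 1/655 is smaller: the convergent 4/5 is closer to x than 17/21.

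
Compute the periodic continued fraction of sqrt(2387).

[48; (1, 5, 1, 96)]

Write x_i = (sqrt(2387) + m_i)/d_i with (m_0, d_0) = (0, 1). a_0 = floor(sqrt(2387)) = 48, since 48^2 = 2304 <= 2387 < 2401 = 49^2.
Iterate m_{i+1} = d_i*a_i - m_i, d_{i+1} = (2387 - m_{i+1}^2)/d_i, a_{i+1} = floor((a_0 + m_{i+1})/d_{i+1}):
  m_1 = 1*48 - 0 = 48, d_1 = (2387 - 48^2)/1 = 83/1 = 83, a_1 = floor((48 + 48)/83) = 1.
  m_2 = 83*1 - 48 = 35, d_2 = (2387 - 35^2)/83 = 1162/83 = 14, a_2 = floor((48 + 35)/14) = 5.
  m_3 = 14*5 - 35 = 35, d_3 = (2387 - 35^2)/14 = 1162/14 = 83, a_3 = floor((48 + 35)/83) = 1.
  m_4 = 83*1 - 35 = 48, d_4 = (2387 - 48^2)/83 = 83/83 = 1, a_4 = floor((48 + 48)/1) = 96.
  m_5 = 1*96 - 48 = 48, d_5 = (2387 - 48^2)/1 = 83/1 = 83: (m_5, d_5) = (m_1, d_1) = (48, 83), so from here the quotients repeat a_1, ..., a_4; the period length is 4.
Hence the expansion of sqrt(2387) is a_0 = 48 followed by the repeating block 1, 5, 1, 96 (period 4).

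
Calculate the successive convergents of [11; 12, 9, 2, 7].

Using the convergent recurrence p_i = a_i*p_{i-1} + p_{i-2}, q_i = a_i*q_{i-1} + q_{i-2} with p_{-2}=0, p_{-1}=1, q_{-2}=1, q_{-1}=0:
  i=0: a_0=11, p_0 = 11*1 + 0 = 11, q_0 = 11*0 + 1 = 1.
  i=1: a_1=12, p_1 = 12*11 + 1 = 133, q_1 = 12*1 + 0 = 12.
  i=2: a_2=9, p_2 = 9*133 + 11 = 1208, q_2 = 9*12 + 1 = 109.
  i=3: a_3=2, p_3 = 2*1208 + 133 = 2549, q_3 = 2*109 + 12 = 230.
  i=4: a_4=7, p_4 = 7*2549 + 1208 = 19051, q_4 = 7*230 + 109 = 1719.

11/1, 133/12, 1208/109, 2549/230, 19051/1719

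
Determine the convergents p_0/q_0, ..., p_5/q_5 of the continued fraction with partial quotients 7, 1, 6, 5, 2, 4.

Using the convergent recurrence p_i = a_i*p_{i-1} + p_{i-2}, q_i = a_i*q_{i-1} + q_{i-2} with p_{-2}=0, p_{-1}=1, q_{-2}=1, q_{-1}=0:
  i=0: a_0=7, p_0 = 7*1 + 0 = 7, q_0 = 7*0 + 1 = 1.
  i=1: a_1=1, p_1 = 1*7 + 1 = 8, q_1 = 1*1 + 0 = 1.
  i=2: a_2=6, p_2 = 6*8 + 7 = 55, q_2 = 6*1 + 1 = 7.
  i=3: a_3=5, p_3 = 5*55 + 8 = 283, q_3 = 5*7 + 1 = 36.
  i=4: a_4=2, p_4 = 2*283 + 55 = 621, q_4 = 2*36 + 7 = 79.
  i=5: a_5=4, p_5 = 4*621 + 283 = 2767, q_5 = 4*79 + 36 = 352.

7/1, 8/1, 55/7, 283/36, 621/79, 2767/352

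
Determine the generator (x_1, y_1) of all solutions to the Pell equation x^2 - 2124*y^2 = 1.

First expand sqrt(2124) as a continued fraction. With x_i = (sqrt(2124) + m_i)/d_i and (m_0, d_0) = (0, 1): a_0 = floor(sqrt(2124)) = 46, since 46^2 = 2116 <= 2124 < 2209 = 47^2.
Iterate m_{i+1} = d_i*a_i - m_i, d_{i+1} = (2124 - m_{i+1}^2)/d_i, a_{i+1} = floor((a_0 + m_{i+1})/d_{i+1}):
  m_1 = 1*46 - 0 = 46, d_1 = (2124 - 46^2)/1 = 8/1 = 8, a_1 = floor((46 + 46)/8) = 11.
  m_2 = 8*11 - 46 = 42, d_2 = (2124 - 42^2)/8 = 360/8 = 45, a_2 = floor((46 + 42)/45) = 1.
  m_3 = 45*1 - 42 = 3, d_3 = (2124 - 3^2)/45 = 2115/45 = 47, a_3 = floor((46 + 3)/47) = 1.
  m_4 = 47*1 - 3 = 44, d_4 = (2124 - 44^2)/47 = 188/47 = 4, a_4 = floor((46 + 44)/4) = 22.
  m_5 = 4*22 - 44 = 44, d_5 = (2124 - 44^2)/4 = 188/4 = 47, a_5 = floor((46 + 44)/47) = 1.
  m_6 = 47*1 - 44 = 3, d_6 = (2124 - 3^2)/47 = 2115/47 = 45, a_6 = floor((46 + 3)/45) = 1.
  m_7 = 45*1 - 3 = 42, d_7 = (2124 - 42^2)/45 = 360/45 = 8, a_7 = floor((46 + 42)/8) = 11.
  m_8 = 8*11 - 42 = 46, d_8 = (2124 - 46^2)/8 = 8/8 = 1, a_8 = floor((46 + 46)/1) = 92.
  m_9 = 1*92 - 46 = 46, d_9 = (2124 - 46^2)/1 = 8/1 = 8: (m_9, d_9) = (m_1, d_1) = (46, 8), so from here the quotients repeat a_1, ..., a_8; the period length is 8.
So sqrt(2124) = [46; (11, 1, 1, 22, 1, 1, 11, 92)] with period length k = 8.
k is even, so the fundamental solution of x^2 - 2124y^2 = 1 is (p_{k-1}, q_{k-1}) = (p_7, q_7); compute convergents through index 7.
Convergents (p_i = a_i*p_{i-1} + p_{i-2}, q_i = a_i*q_{i-1} + q_{i-2} with p_{-2}=0, p_{-1}=1, q_{-2}=1, q_{-1}=0):
  i=0: a_0=46, p_0 = 46*1 + 0 = 46, q_0 = 46*0 + 1 = 1.
  i=1: a_1=11, p_1 = 11*46 + 1 = 507, q_1 = 11*1 + 0 = 11.
  i=2: a_2=1, p_2 = 1*507 + 46 = 553, q_2 = 1*11 + 1 = 12.
  i=3: a_3=1, p_3 = 1*553 + 507 = 1060, q_3 = 1*12 + 11 = 23.
  i=4: a_4=22, p_4 = 22*1060 + 553 = 23873, q_4 = 22*23 + 12 = 518.
  i=5: a_5=1, p_5 = 1*23873 + 1060 = 24933, q_5 = 1*518 + 23 = 541.
  i=6: a_6=1, p_6 = 1*24933 + 23873 = 48806, q_6 = 1*541 + 518 = 1059.
  i=7: a_7=11, p_7 = 11*48806 + 24933 = 561799, q_7 = 11*1059 + 541 = 12190.
Check: 561799^2 - 2124*12190^2 = 315618116401 - 315618116400 = 1, so (x, y) = (561799, 12190) solves the equation, and by the theorem it is the least positive solution.

(x, y) = (561799, 12190)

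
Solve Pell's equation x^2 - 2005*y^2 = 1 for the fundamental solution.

(x, y) = (32724809, 730836)

First expand sqrt(2005) as a continued fraction. With x_i = (sqrt(2005) + m_i)/d_i and (m_0, d_0) = (0, 1): a_0 = floor(sqrt(2005)) = 44, since 44^2 = 1936 <= 2005 < 2025 = 45^2.
Iterate m_{i+1} = d_i*a_i - m_i, d_{i+1} = (2005 - m_{i+1}^2)/d_i, a_{i+1} = floor((a_0 + m_{i+1})/d_{i+1}):
  m_1 = 1*44 - 0 = 44, d_1 = (2005 - 44^2)/1 = 69/1 = 69, a_1 = floor((44 + 44)/69) = 1.
  m_2 = 69*1 - 44 = 25, d_2 = (2005 - 25^2)/69 = 1380/69 = 20, a_2 = floor((44 + 25)/20) = 3.
  m_3 = 20*3 - 25 = 35, d_3 = (2005 - 35^2)/20 = 780/20 = 39, a_3 = floor((44 + 35)/39) = 2.
  m_4 = 39*2 - 35 = 43, d_4 = (2005 - 43^2)/39 = 156/39 = 4, a_4 = floor((44 + 43)/4) = 21.
  m_5 = 4*21 - 43 = 41, d_5 = (2005 - 41^2)/4 = 324/4 = 81, a_5 = floor((44 + 41)/81) = 1.
  m_6 = 81*1 - 41 = 40, d_6 = (2005 - 40^2)/81 = 405/81 = 5, a_6 = floor((44 + 40)/5) = 16.
  m_7 = 5*16 - 40 = 40, d_7 = (2005 - 40^2)/5 = 405/5 = 81, a_7 = floor((44 + 40)/81) = 1.
  m_8 = 81*1 - 40 = 41, d_8 = (2005 - 41^2)/81 = 324/81 = 4, a_8 = floor((44 + 41)/4) = 21.
  m_9 = 4*21 - 41 = 43, d_9 = (2005 - 43^2)/4 = 156/4 = 39, a_9 = floor((44 + 43)/39) = 2.
  m_10 = 39*2 - 43 = 35, d_10 = (2005 - 35^2)/39 = 780/39 = 20, a_10 = floor((44 + 35)/20) = 3.
  m_11 = 20*3 - 35 = 25, d_11 = (2005 - 25^2)/20 = 1380/20 = 69, a_11 = floor((44 + 25)/69) = 1.
  m_12 = 69*1 - 25 = 44, d_12 = (2005 - 44^2)/69 = 69/69 = 1, a_12 = floor((44 + 44)/1) = 88.
  m_13 = 1*88 - 44 = 44, d_13 = (2005 - 44^2)/1 = 69/1 = 69: (m_13, d_13) = (m_1, d_1) = (44, 69), so from here the quotients repeat a_1, ..., a_12; the period length is 12.
So sqrt(2005) = [44; (1, 3, 2, 21, 1, 16, 1, 21, 2, 3, 1, 88)] with period length k = 12.
k is even, so the fundamental solution of x^2 - 2005y^2 = 1 is (p_{k-1}, q_{k-1}) = (p_11, q_11); compute convergents through index 11.
Convergents (p_i = a_i*p_{i-1} + p_{i-2}, q_i = a_i*q_{i-1} + q_{i-2} with p_{-2}=0, p_{-1}=1, q_{-2}=1, q_{-1}=0):
  i=0: a_0=44, p_0 = 44*1 + 0 = 44, q_0 = 44*0 + 1 = 1.
  i=1: a_1=1, p_1 = 1*44 + 1 = 45, q_1 = 1*1 + 0 = 1.
  i=2: a_2=3, p_2 = 3*45 + 44 = 179, q_2 = 3*1 + 1 = 4.
  i=3: a_3=2, p_3 = 2*179 + 45 = 403, q_3 = 2*4 + 1 = 9.
  i=4: a_4=21, p_4 = 21*403 + 179 = 8642, q_4 = 21*9 + 4 = 193.
  i=5: a_5=1, p_5 = 1*8642 + 403 = 9045, q_5 = 1*193 + 9 = 202.
  i=6: a_6=16, p_6 = 16*9045 + 8642 = 153362, q_6 = 16*202 + 193 = 3425.
  i=7: a_7=1, p_7 = 1*153362 + 9045 = 162407, q_7 = 1*3425 + 202 = 3627.
  i=8: a_8=21, p_8 = 21*162407 + 153362 = 3563909, q_8 = 21*3627 + 3425 = 79592.
  i=9: a_9=2, p_9 = 2*3563909 + 162407 = 7290225, q_9 = 2*79592 + 3627 = 162811.
  i=10: a_10=3, p_10 = 3*7290225 + 3563909 = 25434584, q_10 = 3*162811 + 79592 = 568025.
  i=11: a_11=1, p_11 = 1*25434584 + 7290225 = 32724809, q_11 = 1*568025 + 162811 = 730836.
Check: 32724809^2 - 2005*730836^2 = 1070913124086481 - 1070913124086480 = 1, so (x, y) = (32724809, 730836) solves the equation, and by the theorem it is the least positive solution.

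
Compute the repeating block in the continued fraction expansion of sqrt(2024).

Write x_i = (sqrt(2024) + m_i)/d_i with (m_0, d_0) = (0, 1). a_0 = floor(sqrt(2024)) = 44, since 44^2 = 1936 <= 2024 < 2025 = 45^2.
Iterate m_{i+1} = d_i*a_i - m_i, d_{i+1} = (2024 - m_{i+1}^2)/d_i, a_{i+1} = floor((a_0 + m_{i+1})/d_{i+1}):
  m_1 = 1*44 - 0 = 44, d_1 = (2024 - 44^2)/1 = 88/1 = 88, a_1 = floor((44 + 44)/88) = 1.
  m_2 = 88*1 - 44 = 44, d_2 = (2024 - 44^2)/88 = 88/88 = 1, a_2 = floor((44 + 44)/1) = 88.
  m_3 = 1*88 - 44 = 44, d_3 = (2024 - 44^2)/1 = 88/1 = 88: (m_3, d_3) = (m_1, d_1) = (44, 88), so from here the quotients repeat a_1, a_2; the period length is 2.
Hence the expansion of sqrt(2024) is a_0 = 44 followed by the repeating block 1, 88 (period 2).

[44; (1, 88)]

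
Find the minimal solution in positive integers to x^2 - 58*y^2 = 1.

(x, y) = (19603, 2574)

First expand sqrt(58) as a continued fraction. With x_i = (sqrt(58) + m_i)/d_i and (m_0, d_0) = (0, 1): a_0 = floor(sqrt(58)) = 7, since 7^2 = 49 <= 58 < 64 = 8^2.
Iterate m_{i+1} = d_i*a_i - m_i, d_{i+1} = (58 - m_{i+1}^2)/d_i, a_{i+1} = floor((a_0 + m_{i+1})/d_{i+1}):
  m_1 = 1*7 - 0 = 7, d_1 = (58 - 7^2)/1 = 9/1 = 9, a_1 = floor((7 + 7)/9) = 1.
  m_2 = 9*1 - 7 = 2, d_2 = (58 - 2^2)/9 = 54/9 = 6, a_2 = floor((7 + 2)/6) = 1.
  m_3 = 6*1 - 2 = 4, d_3 = (58 - 4^2)/6 = 42/6 = 7, a_3 = floor((7 + 4)/7) = 1.
  m_4 = 7*1 - 4 = 3, d_4 = (58 - 3^2)/7 = 49/7 = 7, a_4 = floor((7 + 3)/7) = 1.
  m_5 = 7*1 - 3 = 4, d_5 = (58 - 4^2)/7 = 42/7 = 6, a_5 = floor((7 + 4)/6) = 1.
  m_6 = 6*1 - 4 = 2, d_6 = (58 - 2^2)/6 = 54/6 = 9, a_6 = floor((7 + 2)/9) = 1.
  m_7 = 9*1 - 2 = 7, d_7 = (58 - 7^2)/9 = 9/9 = 1, a_7 = floor((7 + 7)/1) = 14.
  m_8 = 1*14 - 7 = 7, d_8 = (58 - 7^2)/1 = 9/1 = 9: (m_8, d_8) = (m_1, d_1) = (7, 9), so from here the quotients repeat a_1, ..., a_7; the period length is 7.
So sqrt(58) = [7; (1, 1, 1, 1, 1, 1, 14)] with period length k = 7.
k is odd, so (p_{k-1}, q_{k-1}) only solves x^2 - 58y^2 = -1 and the fundamental solution of x^2 - 58y^2 = 1 is (p_{2k-1}, q_{2k-1}) = (p_13, q_13); compute convergents through index 13, running through the period twice.
Convergents (p_i = a_i*p_{i-1} + p_{i-2}, q_i = a_i*q_{i-1} + q_{i-2} with p_{-2}=0, p_{-1}=1, q_{-2}=1, q_{-1}=0):
  i=0: a_0=7, p_0 = 7*1 + 0 = 7, q_0 = 7*0 + 1 = 1.
  i=1: a_1=1, p_1 = 1*7 + 1 = 8, q_1 = 1*1 + 0 = 1.
  i=2: a_2=1, p_2 = 1*8 + 7 = 15, q_2 = 1*1 + 1 = 2.
  i=3: a_3=1, p_3 = 1*15 + 8 = 23, q_3 = 1*2 + 1 = 3.
  i=4: a_4=1, p_4 = 1*23 + 15 = 38, q_4 = 1*3 + 2 = 5.
  i=5: a_5=1, p_5 = 1*38 + 23 = 61, q_5 = 1*5 + 3 = 8.
  i=6: a_6=1, p_6 = 1*61 + 38 = 99, q_6 = 1*8 + 5 = 13.
  i=7: a_7=14, p_7 = 14*99 + 61 = 1447, q_7 = 14*13 + 8 = 190.
  i=8: a_8=1, p_8 = 1*1447 + 99 = 1546, q_8 = 1*190 + 13 = 203.
  i=9: a_9=1, p_9 = 1*1546 + 1447 = 2993, q_9 = 1*203 + 190 = 393.
  i=10: a_10=1, p_10 = 1*2993 + 1546 = 4539, q_10 = 1*393 + 203 = 596.
  i=11: a_11=1, p_11 = 1*4539 + 2993 = 7532, q_11 = 1*596 + 393 = 989.
  i=12: a_12=1, p_12 = 1*7532 + 4539 = 12071, q_12 = 1*989 + 596 = 1585.
  i=13: a_13=1, p_13 = 1*12071 + 7532 = 19603, q_13 = 1*1585 + 989 = 2574.
Indeed p_6^2 - 58*q_6^2 = 9801 - 9802 = -1, not +1.
Check: 19603^2 - 58*2574^2 = 384277609 - 384277608 = 1, so (x, y) = (19603, 2574) solves the equation, and by the theorem it is the least positive solution.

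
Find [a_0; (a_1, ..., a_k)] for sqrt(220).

Write x_i = (sqrt(220) + m_i)/d_i with (m_0, d_0) = (0, 1). a_0 = floor(sqrt(220)) = 14, since 14^2 = 196 <= 220 < 225 = 15^2.
Iterate m_{i+1} = d_i*a_i - m_i, d_{i+1} = (220 - m_{i+1}^2)/d_i, a_{i+1} = floor((a_0 + m_{i+1})/d_{i+1}):
  m_1 = 1*14 - 0 = 14, d_1 = (220 - 14^2)/1 = 24/1 = 24, a_1 = floor((14 + 14)/24) = 1.
  m_2 = 24*1 - 14 = 10, d_2 = (220 - 10^2)/24 = 120/24 = 5, a_2 = floor((14 + 10)/5) = 4.
  m_3 = 5*4 - 10 = 10, d_3 = (220 - 10^2)/5 = 120/5 = 24, a_3 = floor((14 + 10)/24) = 1.
  m_4 = 24*1 - 10 = 14, d_4 = (220 - 14^2)/24 = 24/24 = 1, a_4 = floor((14 + 14)/1) = 28.
  m_5 = 1*28 - 14 = 14, d_5 = (220 - 14^2)/1 = 24/1 = 24: (m_5, d_5) = (m_1, d_1) = (14, 24), so from here the quotients repeat a_1, ..., a_4; the period length is 4.
Hence the expansion of sqrt(220) is a_0 = 14 followed by the repeating block 1, 4, 1, 28 (period 4).

[14; (1, 4, 1, 28)]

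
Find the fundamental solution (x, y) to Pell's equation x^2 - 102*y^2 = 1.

First expand sqrt(102) as a continued fraction. With x_i = (sqrt(102) + m_i)/d_i and (m_0, d_0) = (0, 1): a_0 = floor(sqrt(102)) = 10, since 10^2 = 100 <= 102 < 121 = 11^2.
Iterate m_{i+1} = d_i*a_i - m_i, d_{i+1} = (102 - m_{i+1}^2)/d_i, a_{i+1} = floor((a_0 + m_{i+1})/d_{i+1}):
  m_1 = 1*10 - 0 = 10, d_1 = (102 - 10^2)/1 = 2/1 = 2, a_1 = floor((10 + 10)/2) = 10.
  m_2 = 2*10 - 10 = 10, d_2 = (102 - 10^2)/2 = 2/2 = 1, a_2 = floor((10 + 10)/1) = 20.
  m_3 = 1*20 - 10 = 10, d_3 = (102 - 10^2)/1 = 2/1 = 2: (m_3, d_3) = (m_1, d_1) = (10, 2), so from here the quotients repeat a_1, a_2; the period length is 2.
So sqrt(102) = [10; (10, 20)] with period length k = 2.
k is even, so the fundamental solution of x^2 - 102y^2 = 1 is (p_{k-1}, q_{k-1}) = (p_1, q_1); compute convergents through index 1.
Convergents (p_i = a_i*p_{i-1} + p_{i-2}, q_i = a_i*q_{i-1} + q_{i-2} with p_{-2}=0, p_{-1}=1, q_{-2}=1, q_{-1}=0):
  i=0: a_0=10, p_0 = 10*1 + 0 = 10, q_0 = 10*0 + 1 = 1.
  i=1: a_1=10, p_1 = 10*10 + 1 = 101, q_1 = 10*1 + 0 = 10.
Check: 101^2 - 102*10^2 = 10201 - 10200 = 1, so (x, y) = (101, 10) solves the equation, and by the theorem it is the least positive solution.

(x, y) = (101, 10)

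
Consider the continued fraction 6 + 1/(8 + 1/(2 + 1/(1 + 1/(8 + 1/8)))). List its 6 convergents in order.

Using the convergent recurrence p_i = a_i*p_{i-1} + p_{i-2}, q_i = a_i*q_{i-1} + q_{i-2} with p_{-2}=0, p_{-1}=1, q_{-2}=1, q_{-1}=0:
  i=0: a_0=6, p_0 = 6*1 + 0 = 6, q_0 = 6*0 + 1 = 1.
  i=1: a_1=8, p_1 = 8*6 + 1 = 49, q_1 = 8*1 + 0 = 8.
  i=2: a_2=2, p_2 = 2*49 + 6 = 104, q_2 = 2*8 + 1 = 17.
  i=3: a_3=1, p_3 = 1*104 + 49 = 153, q_3 = 1*17 + 8 = 25.
  i=4: a_4=8, p_4 = 8*153 + 104 = 1328, q_4 = 8*25 + 17 = 217.
  i=5: a_5=8, p_5 = 8*1328 + 153 = 10777, q_5 = 8*217 + 25 = 1761.

6/1, 49/8, 104/17, 153/25, 1328/217, 10777/1761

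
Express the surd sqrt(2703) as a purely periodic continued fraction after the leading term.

[51; (1, 102)]

Write x_i = (sqrt(2703) + m_i)/d_i with (m_0, d_0) = (0, 1). a_0 = floor(sqrt(2703)) = 51, since 51^2 = 2601 <= 2703 < 2704 = 52^2.
Iterate m_{i+1} = d_i*a_i - m_i, d_{i+1} = (2703 - m_{i+1}^2)/d_i, a_{i+1} = floor((a_0 + m_{i+1})/d_{i+1}):
  m_1 = 1*51 - 0 = 51, d_1 = (2703 - 51^2)/1 = 102/1 = 102, a_1 = floor((51 + 51)/102) = 1.
  m_2 = 102*1 - 51 = 51, d_2 = (2703 - 51^2)/102 = 102/102 = 1, a_2 = floor((51 + 51)/1) = 102.
  m_3 = 1*102 - 51 = 51, d_3 = (2703 - 51^2)/1 = 102/1 = 102: (m_3, d_3) = (m_1, d_1) = (51, 102), so from here the quotients repeat a_1, a_2; the period length is 2.
Hence the expansion of sqrt(2703) is a_0 = 51 followed by the repeating block 1, 102 (period 2).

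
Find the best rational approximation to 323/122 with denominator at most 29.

Expand x = 323/122 as a continued fraction with the Euclidean algorithm:
  323 = 2*122 + 79, so a_0 = 2.
  122 = 1*79 + 43, so a_1 = 1.
  79 = 1*43 + 36, so a_2 = 1.
  43 = 1*36 + 7, so a_3 = 1.
  36 = 5*7 + 1, so a_4 = 5.
  7 = 7*1 + 0, so a_5 = 7.
so x = [2; 1, 1, 1, 5, 7].
Convergents (p_i = a_i*p_{i-1} + p_{i-2}, q_i = a_i*q_{i-1} + q_{i-2} with p_{-2}=0, p_{-1}=1, q_{-2}=1, q_{-1}=0), until the denominator exceeds 29:
  i=0: a_0=2, p_0 = 2*1 + 0 = 2, q_0 = 2*0 + 1 = 1.
  i=1: a_1=1, p_1 = 1*2 + 1 = 3, q_1 = 1*1 + 0 = 1.
  i=2: a_2=1, p_2 = 1*3 + 2 = 5, q_2 = 1*1 + 1 = 2.
  i=3: a_3=1, p_3 = 1*5 + 3 = 8, q_3 = 1*2 + 1 = 3.
  i=4: a_4=5, p_4 = 5*8 + 5 = 45, q_4 = 5*3 + 2 = 17.
  i=5: a_5=7, p_5 = 7*45 + 8 = 323, q_5 = 7*17 + 3 = 122.
q_5 = 122 > 29, so the last convergent with denominator <= 29 is p_4/q_4 = 45/17.
The closest fraction with denominator <= 29 is either p_4/q_4 or the intermediate fraction (k*p_4 + p_3)/(k*q_4 + q_3) with the largest k >= 1 whose denominator stays <= 29; these approach x as k grows, and every other convergent or intermediate fraction in range is farther away.
Largest k: floor((29 - q_3)/q_4) = floor((29 - 3)/17) = 1.
That gives (1*45 + 8)/(1*17 + 3) = 53/20.
Compare the errors: |x - 45/17| = |323*17 - 45*122|/(122*17) = 1/2074, and |x - 53/20| = |323*20 - 53*122|/(122*20) = 6/2440.
Cross-multiplying, 1*2440 = 2440 < 12444 = 6*2074, so 1/2074 is smaller: the convergent 45/17 is closer to x than 53/20.

45/17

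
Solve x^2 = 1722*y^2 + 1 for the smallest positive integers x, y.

(x, y) = (83, 2)

First expand sqrt(1722) as a continued fraction. With x_i = (sqrt(1722) + m_i)/d_i and (m_0, d_0) = (0, 1): a_0 = floor(sqrt(1722)) = 41, since 41^2 = 1681 <= 1722 < 1764 = 42^2.
Iterate m_{i+1} = d_i*a_i - m_i, d_{i+1} = (1722 - m_{i+1}^2)/d_i, a_{i+1} = floor((a_0 + m_{i+1})/d_{i+1}):
  m_1 = 1*41 - 0 = 41, d_1 = (1722 - 41^2)/1 = 41/1 = 41, a_1 = floor((41 + 41)/41) = 2.
  m_2 = 41*2 - 41 = 41, d_2 = (1722 - 41^2)/41 = 41/41 = 1, a_2 = floor((41 + 41)/1) = 82.
  m_3 = 1*82 - 41 = 41, d_3 = (1722 - 41^2)/1 = 41/1 = 41: (m_3, d_3) = (m_1, d_1) = (41, 41), so from here the quotients repeat a_1, a_2; the period length is 2.
So sqrt(1722) = [41; (2, 82)] with period length k = 2.
k is even, so the fundamental solution of x^2 - 1722y^2 = 1 is (p_{k-1}, q_{k-1}) = (p_1, q_1); compute convergents through index 1.
Convergents (p_i = a_i*p_{i-1} + p_{i-2}, q_i = a_i*q_{i-1} + q_{i-2} with p_{-2}=0, p_{-1}=1, q_{-2}=1, q_{-1}=0):
  i=0: a_0=41, p_0 = 41*1 + 0 = 41, q_0 = 41*0 + 1 = 1.
  i=1: a_1=2, p_1 = 2*41 + 1 = 83, q_1 = 2*1 + 0 = 2.
Check: 83^2 - 1722*2^2 = 6889 - 6888 = 1, so (x, y) = (83, 2) solves the equation, and by the theorem it is the least positive solution.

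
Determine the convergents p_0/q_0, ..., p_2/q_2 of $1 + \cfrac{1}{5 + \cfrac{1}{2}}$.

Using the convergent recurrence p_i = a_i*p_{i-1} + p_{i-2}, q_i = a_i*q_{i-1} + q_{i-2} with p_{-2}=0, p_{-1}=1, q_{-2}=1, q_{-1}=0:
  i=0: a_0=1, p_0 = 1*1 + 0 = 1, q_0 = 1*0 + 1 = 1.
  i=1: a_1=5, p_1 = 5*1 + 1 = 6, q_1 = 5*1 + 0 = 5.
  i=2: a_2=2, p_2 = 2*6 + 1 = 13, q_2 = 2*5 + 1 = 11.

1/1, 6/5, 13/11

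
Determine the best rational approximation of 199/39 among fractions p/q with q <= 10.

Expand x = 199/39 as a continued fraction with the Euclidean algorithm:
  199 = 5*39 + 4, so a_0 = 5.
  39 = 9*4 + 3, so a_1 = 9.
  4 = 1*3 + 1, so a_2 = 1.
  3 = 3*1 + 0, so a_3 = 3.
so x = [5; 9, 1, 3].
Convergents (p_i = a_i*p_{i-1} + p_{i-2}, q_i = a_i*q_{i-1} + q_{i-2} with p_{-2}=0, p_{-1}=1, q_{-2}=1, q_{-1}=0), until the denominator exceeds 10:
  i=0: a_0=5, p_0 = 5*1 + 0 = 5, q_0 = 5*0 + 1 = 1.
  i=1: a_1=9, p_1 = 9*5 + 1 = 46, q_1 = 9*1 + 0 = 9.
  i=2: a_2=1, p_2 = 1*46 + 5 = 51, q_2 = 1*9 + 1 = 10.
  i=3: a_3=3, p_3 = 3*51 + 46 = 199, q_3 = 3*10 + 9 = 39.
q_3 = 39 > 10, so the last convergent with denominator <= 10 is p_2/q_2 = 51/10.
The closest fraction with denominator <= 10 is either p_2/q_2 or the intermediate fraction (k*p_2 + p_1)/(k*q_2 + q_1) with the largest k >= 1 whose denominator stays <= 10; these approach x as k grows, and every other convergent or intermediate fraction in range is farther away.
Largest k: floor((10 - q_1)/q_2) = floor((10 - 9)/10) = 0.
Since k = 0, no intermediate fraction beyond p_2/q_2 has denominator <= 10, so the convergent 51/10 is the closest (its error is |199*10 - 51*39|/(39*10) = 1/390).

51/10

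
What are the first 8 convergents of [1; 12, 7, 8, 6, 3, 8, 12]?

Using the convergent recurrence p_i = a_i*p_{i-1} + p_{i-2}, q_i = a_i*q_{i-1} + q_{i-2} with p_{-2}=0, p_{-1}=1, q_{-2}=1, q_{-1}=0:
  i=0: a_0=1, p_0 = 1*1 + 0 = 1, q_0 = 1*0 + 1 = 1.
  i=1: a_1=12, p_1 = 12*1 + 1 = 13, q_1 = 12*1 + 0 = 12.
  i=2: a_2=7, p_2 = 7*13 + 1 = 92, q_2 = 7*12 + 1 = 85.
  i=3: a_3=8, p_3 = 8*92 + 13 = 749, q_3 = 8*85 + 12 = 692.
  i=4: a_4=6, p_4 = 6*749 + 92 = 4586, q_4 = 6*692 + 85 = 4237.
  i=5: a_5=3, p_5 = 3*4586 + 749 = 14507, q_5 = 3*4237 + 692 = 13403.
  i=6: a_6=8, p_6 = 8*14507 + 4586 = 120642, q_6 = 8*13403 + 4237 = 111461.
  i=7: a_7=12, p_7 = 12*120642 + 14507 = 1462211, q_7 = 12*111461 + 13403 = 1350935.

1/1, 13/12, 92/85, 749/692, 4586/4237, 14507/13403, 120642/111461, 1462211/1350935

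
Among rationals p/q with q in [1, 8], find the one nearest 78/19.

Expand x = 78/19 as a continued fraction with the Euclidean algorithm:
  78 = 4*19 + 2, so a_0 = 4.
  19 = 9*2 + 1, so a_1 = 9.
  2 = 2*1 + 0, so a_2 = 2.
so x = [4; 9, 2].
Convergents (p_i = a_i*p_{i-1} + p_{i-2}, q_i = a_i*q_{i-1} + q_{i-2} with p_{-2}=0, p_{-1}=1, q_{-2}=1, q_{-1}=0), until the denominator exceeds 8:
  i=0: a_0=4, p_0 = 4*1 + 0 = 4, q_0 = 4*0 + 1 = 1.
  i=1: a_1=9, p_1 = 9*4 + 1 = 37, q_1 = 9*1 + 0 = 9.
q_1 = 9 > 8, so the last convergent with denominator <= 8 is p_0/q_0 = 4/1.
The closest fraction with denominator <= 8 is either p_0/q_0 or the intermediate fraction (k*p_0 + p_{-1})/(k*q_0 + q_{-1}) with the largest k >= 1 whose denominator stays <= 8; these approach x as k grows, and every other convergent or intermediate fraction in range is farther away.
Largest k: floor((8 - q_{-1})/q_0) = floor((8 - 0)/1) = 8 (using the seeds p_{-1} = 1, q_{-1} = 0).
That gives (8*4 + 1)/(8*1 + 0) = 33/8.
Compare the errors: |x - 4/1| = |78*1 - 4*19|/(19*1) = 2/19, and |x - 33/8| = |78*8 - 33*19|/(19*8) = 3/152.
Cross-multiplying, 3*19 = 57 < 304 = 2*152, so 3/152 is smaller: the intermediate fraction 33/8 is closer to x than 4/1.

33/8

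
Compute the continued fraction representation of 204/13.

Run the Euclidean algorithm on 204 and 13; the successive quotients are the partial quotients a_0, a_1, ... (each step inverts the fractional part left over by the previous one):
  204 = 15*13 + 9, so a_0 = 15.
  13 = 1*9 + 4, so a_1 = 1.
  9 = 2*4 + 1, so a_2 = 2.
  4 = 4*1 + 0, so a_3 = 4.
The remainder reaches 0 after 4 divisions, so the expansion has 4 partial quotients, read off in order.

[15; 1, 2, 4]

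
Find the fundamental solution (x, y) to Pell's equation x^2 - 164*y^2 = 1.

(x, y) = (2049, 160)

First expand sqrt(164) as a continued fraction. With x_i = (sqrt(164) + m_i)/d_i and (m_0, d_0) = (0, 1): a_0 = floor(sqrt(164)) = 12, since 12^2 = 144 <= 164 < 169 = 13^2.
Iterate m_{i+1} = d_i*a_i - m_i, d_{i+1} = (164 - m_{i+1}^2)/d_i, a_{i+1} = floor((a_0 + m_{i+1})/d_{i+1}):
  m_1 = 1*12 - 0 = 12, d_1 = (164 - 12^2)/1 = 20/1 = 20, a_1 = floor((12 + 12)/20) = 1.
  m_2 = 20*1 - 12 = 8, d_2 = (164 - 8^2)/20 = 100/20 = 5, a_2 = floor((12 + 8)/5) = 4.
  m_3 = 5*4 - 8 = 12, d_3 = (164 - 12^2)/5 = 20/5 = 4, a_3 = floor((12 + 12)/4) = 6.
  m_4 = 4*6 - 12 = 12, d_4 = (164 - 12^2)/4 = 20/4 = 5, a_4 = floor((12 + 12)/5) = 4.
  m_5 = 5*4 - 12 = 8, d_5 = (164 - 8^2)/5 = 100/5 = 20, a_5 = floor((12 + 8)/20) = 1.
  m_6 = 20*1 - 8 = 12, d_6 = (164 - 12^2)/20 = 20/20 = 1, a_6 = floor((12 + 12)/1) = 24.
  m_7 = 1*24 - 12 = 12, d_7 = (164 - 12^2)/1 = 20/1 = 20: (m_7, d_7) = (m_1, d_1) = (12, 20), so from here the quotients repeat a_1, ..., a_6; the period length is 6.
So sqrt(164) = [12; (1, 4, 6, 4, 1, 24)] with period length k = 6.
k is even, so the fundamental solution of x^2 - 164y^2 = 1 is (p_{k-1}, q_{k-1}) = (p_5, q_5); compute convergents through index 5.
Convergents (p_i = a_i*p_{i-1} + p_{i-2}, q_i = a_i*q_{i-1} + q_{i-2} with p_{-2}=0, p_{-1}=1, q_{-2}=1, q_{-1}=0):
  i=0: a_0=12, p_0 = 12*1 + 0 = 12, q_0 = 12*0 + 1 = 1.
  i=1: a_1=1, p_1 = 1*12 + 1 = 13, q_1 = 1*1 + 0 = 1.
  i=2: a_2=4, p_2 = 4*13 + 12 = 64, q_2 = 4*1 + 1 = 5.
  i=3: a_3=6, p_3 = 6*64 + 13 = 397, q_3 = 6*5 + 1 = 31.
  i=4: a_4=4, p_4 = 4*397 + 64 = 1652, q_4 = 4*31 + 5 = 129.
  i=5: a_5=1, p_5 = 1*1652 + 397 = 2049, q_5 = 1*129 + 31 = 160.
Check: 2049^2 - 164*160^2 = 4198401 - 4198400 = 1, so (x, y) = (2049, 160) solves the equation, and by the theorem it is the least positive solution.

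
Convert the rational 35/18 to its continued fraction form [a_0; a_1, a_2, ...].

Run the Euclidean algorithm on 35 and 18; the successive quotients are the partial quotients a_0, a_1, ... (each step inverts the fractional part left over by the previous one):
  35 = 1*18 + 17, so a_0 = 1.
  18 = 1*17 + 1, so a_1 = 1.
  17 = 17*1 + 0, so a_2 = 17.
The remainder reaches 0 after 3 divisions, so the expansion has 3 partial quotients, read off in order.

[1; 1, 17]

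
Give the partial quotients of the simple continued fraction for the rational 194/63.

[3; 12, 1, 1, 2]

Run the Euclidean algorithm on 194 and 63; the successive quotients are the partial quotients a_0, a_1, ... (each step inverts the fractional part left over by the previous one):
  194 = 3*63 + 5, so a_0 = 3.
  63 = 12*5 + 3, so a_1 = 12.
  5 = 1*3 + 2, so a_2 = 1.
  3 = 1*2 + 1, so a_3 = 1.
  2 = 2*1 + 0, so a_4 = 2.
The remainder reaches 0 after 5 divisions, so the expansion has 5 partial quotients, read off in order.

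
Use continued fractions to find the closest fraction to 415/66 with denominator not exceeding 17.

44/7

Expand x = 415/66 as a continued fraction with the Euclidean algorithm:
  415 = 6*66 + 19, so a_0 = 6.
  66 = 3*19 + 9, so a_1 = 3.
  19 = 2*9 + 1, so a_2 = 2.
  9 = 9*1 + 0, so a_3 = 9.
so x = [6; 3, 2, 9].
Convergents (p_i = a_i*p_{i-1} + p_{i-2}, q_i = a_i*q_{i-1} + q_{i-2} with p_{-2}=0, p_{-1}=1, q_{-2}=1, q_{-1}=0), until the denominator exceeds 17:
  i=0: a_0=6, p_0 = 6*1 + 0 = 6, q_0 = 6*0 + 1 = 1.
  i=1: a_1=3, p_1 = 3*6 + 1 = 19, q_1 = 3*1 + 0 = 3.
  i=2: a_2=2, p_2 = 2*19 + 6 = 44, q_2 = 2*3 + 1 = 7.
  i=3: a_3=9, p_3 = 9*44 + 19 = 415, q_3 = 9*7 + 3 = 66.
q_3 = 66 > 17, so the last convergent with denominator <= 17 is p_2/q_2 = 44/7.
The closest fraction with denominator <= 17 is either p_2/q_2 or the intermediate fraction (k*p_2 + p_1)/(k*q_2 + q_1) with the largest k >= 1 whose denominator stays <= 17; these approach x as k grows, and every other convergent or intermediate fraction in range is farther away.
Largest k: floor((17 - q_1)/q_2) = floor((17 - 3)/7) = 2.
That gives (2*44 + 19)/(2*7 + 3) = 107/17.
Compare the errors: |x - 44/7| = |415*7 - 44*66|/(66*7) = 1/462, and |x - 107/17| = |415*17 - 107*66|/(66*17) = 7/1122.
Cross-multiplying, 1*1122 = 1122 < 3234 = 7*462, so 1/462 is smaller: the convergent 44/7 is closer to x than 107/17.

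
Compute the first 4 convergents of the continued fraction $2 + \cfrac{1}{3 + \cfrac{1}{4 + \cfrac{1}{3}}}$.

2/1, 7/3, 30/13, 97/42

Using the convergent recurrence p_i = a_i*p_{i-1} + p_{i-2}, q_i = a_i*q_{i-1} + q_{i-2} with p_{-2}=0, p_{-1}=1, q_{-2}=1, q_{-1}=0:
  i=0: a_0=2, p_0 = 2*1 + 0 = 2, q_0 = 2*0 + 1 = 1.
  i=1: a_1=3, p_1 = 3*2 + 1 = 7, q_1 = 3*1 + 0 = 3.
  i=2: a_2=4, p_2 = 4*7 + 2 = 30, q_2 = 4*3 + 1 = 13.
  i=3: a_3=3, p_3 = 3*30 + 7 = 97, q_3 = 3*13 + 3 = 42.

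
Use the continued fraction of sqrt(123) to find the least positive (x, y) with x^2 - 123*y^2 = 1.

(x, y) = (122, 11)

First expand sqrt(123) as a continued fraction. With x_i = (sqrt(123) + m_i)/d_i and (m_0, d_0) = (0, 1): a_0 = floor(sqrt(123)) = 11, since 11^2 = 121 <= 123 < 144 = 12^2.
Iterate m_{i+1} = d_i*a_i - m_i, d_{i+1} = (123 - m_{i+1}^2)/d_i, a_{i+1} = floor((a_0 + m_{i+1})/d_{i+1}):
  m_1 = 1*11 - 0 = 11, d_1 = (123 - 11^2)/1 = 2/1 = 2, a_1 = floor((11 + 11)/2) = 11.
  m_2 = 2*11 - 11 = 11, d_2 = (123 - 11^2)/2 = 2/2 = 1, a_2 = floor((11 + 11)/1) = 22.
  m_3 = 1*22 - 11 = 11, d_3 = (123 - 11^2)/1 = 2/1 = 2: (m_3, d_3) = (m_1, d_1) = (11, 2), so from here the quotients repeat a_1, a_2; the period length is 2.
So sqrt(123) = [11; (11, 22)] with period length k = 2.
k is even, so the fundamental solution of x^2 - 123y^2 = 1 is (p_{k-1}, q_{k-1}) = (p_1, q_1); compute convergents through index 1.
Convergents (p_i = a_i*p_{i-1} + p_{i-2}, q_i = a_i*q_{i-1} + q_{i-2} with p_{-2}=0, p_{-1}=1, q_{-2}=1, q_{-1}=0):
  i=0: a_0=11, p_0 = 11*1 + 0 = 11, q_0 = 11*0 + 1 = 1.
  i=1: a_1=11, p_1 = 11*11 + 1 = 122, q_1 = 11*1 + 0 = 11.
Check: 122^2 - 123*11^2 = 14884 - 14883 = 1, so (x, y) = (122, 11) solves the equation, and by the theorem it is the least positive solution.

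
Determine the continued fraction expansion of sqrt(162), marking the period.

[12; (1, 2, 1, 2, 12, 2, 1, 2, 1, 24)]

Write x_i = (sqrt(162) + m_i)/d_i with (m_0, d_0) = (0, 1). a_0 = floor(sqrt(162)) = 12, since 12^2 = 144 <= 162 < 169 = 13^2.
Iterate m_{i+1} = d_i*a_i - m_i, d_{i+1} = (162 - m_{i+1}^2)/d_i, a_{i+1} = floor((a_0 + m_{i+1})/d_{i+1}):
  m_1 = 1*12 - 0 = 12, d_1 = (162 - 12^2)/1 = 18/1 = 18, a_1 = floor((12 + 12)/18) = 1.
  m_2 = 18*1 - 12 = 6, d_2 = (162 - 6^2)/18 = 126/18 = 7, a_2 = floor((12 + 6)/7) = 2.
  m_3 = 7*2 - 6 = 8, d_3 = (162 - 8^2)/7 = 98/7 = 14, a_3 = floor((12 + 8)/14) = 1.
  m_4 = 14*1 - 8 = 6, d_4 = (162 - 6^2)/14 = 126/14 = 9, a_4 = floor((12 + 6)/9) = 2.
  m_5 = 9*2 - 6 = 12, d_5 = (162 - 12^2)/9 = 18/9 = 2, a_5 = floor((12 + 12)/2) = 12.
  m_6 = 2*12 - 12 = 12, d_6 = (162 - 12^2)/2 = 18/2 = 9, a_6 = floor((12 + 12)/9) = 2.
  m_7 = 9*2 - 12 = 6, d_7 = (162 - 6^2)/9 = 126/9 = 14, a_7 = floor((12 + 6)/14) = 1.
  m_8 = 14*1 - 6 = 8, d_8 = (162 - 8^2)/14 = 98/14 = 7, a_8 = floor((12 + 8)/7) = 2.
  m_9 = 7*2 - 8 = 6, d_9 = (162 - 6^2)/7 = 126/7 = 18, a_9 = floor((12 + 6)/18) = 1.
  m_10 = 18*1 - 6 = 12, d_10 = (162 - 12^2)/18 = 18/18 = 1, a_10 = floor((12 + 12)/1) = 24.
  m_11 = 1*24 - 12 = 12, d_11 = (162 - 12^2)/1 = 18/1 = 18: (m_11, d_11) = (m_1, d_1) = (12, 18), so from here the quotients repeat a_1, ..., a_10; the period length is 10.
Hence the expansion of sqrt(162) is a_0 = 12 followed by the repeating block 1, 2, 1, 2, 12, 2, 1, 2, 1, 24 (period 10).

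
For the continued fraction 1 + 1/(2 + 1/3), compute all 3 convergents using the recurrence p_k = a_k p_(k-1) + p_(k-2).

1/1, 3/2, 10/7

Using the convergent recurrence p_i = a_i*p_{i-1} + p_{i-2}, q_i = a_i*q_{i-1} + q_{i-2} with p_{-2}=0, p_{-1}=1, q_{-2}=1, q_{-1}=0:
  i=0: a_0=1, p_0 = 1*1 + 0 = 1, q_0 = 1*0 + 1 = 1.
  i=1: a_1=2, p_1 = 2*1 + 1 = 3, q_1 = 2*1 + 0 = 2.
  i=2: a_2=3, p_2 = 3*3 + 1 = 10, q_2 = 3*2 + 1 = 7.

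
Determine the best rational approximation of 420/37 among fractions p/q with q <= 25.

227/20

Expand x = 420/37 as a continued fraction with the Euclidean algorithm:
  420 = 11*37 + 13, so a_0 = 11.
  37 = 2*13 + 11, so a_1 = 2.
  13 = 1*11 + 2, so a_2 = 1.
  11 = 5*2 + 1, so a_3 = 5.
  2 = 2*1 + 0, so a_4 = 2.
so x = [11; 2, 1, 5, 2].
Convergents (p_i = a_i*p_{i-1} + p_{i-2}, q_i = a_i*q_{i-1} + q_{i-2} with p_{-2}=0, p_{-1}=1, q_{-2}=1, q_{-1}=0), until the denominator exceeds 25:
  i=0: a_0=11, p_0 = 11*1 + 0 = 11, q_0 = 11*0 + 1 = 1.
  i=1: a_1=2, p_1 = 2*11 + 1 = 23, q_1 = 2*1 + 0 = 2.
  i=2: a_2=1, p_2 = 1*23 + 11 = 34, q_2 = 1*2 + 1 = 3.
  i=3: a_3=5, p_3 = 5*34 + 23 = 193, q_3 = 5*3 + 2 = 17.
  i=4: a_4=2, p_4 = 2*193 + 34 = 420, q_4 = 2*17 + 3 = 37.
q_4 = 37 > 25, so the last convergent with denominator <= 25 is p_3/q_3 = 193/17.
The closest fraction with denominator <= 25 is either p_3/q_3 or the intermediate fraction (k*p_3 + p_2)/(k*q_3 + q_2) with the largest k >= 1 whose denominator stays <= 25; these approach x as k grows, and every other convergent or intermediate fraction in range is farther away.
Largest k: floor((25 - q_2)/q_3) = floor((25 - 3)/17) = 1.
That gives (1*193 + 34)/(1*17 + 3) = 227/20.
Compare the errors: |x - 193/17| = |420*17 - 193*37|/(37*17) = 1/629, and |x - 227/20| = |420*20 - 227*37|/(37*20) = 1/740.
Cross-multiplying, 1*629 = 629 < 740 = 1*740, so 1/740 is smaller: the intermediate fraction 227/20 is closer to x than 193/17.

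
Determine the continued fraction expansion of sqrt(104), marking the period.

Write x_i = (sqrt(104) + m_i)/d_i with (m_0, d_0) = (0, 1). a_0 = floor(sqrt(104)) = 10, since 10^2 = 100 <= 104 < 121 = 11^2.
Iterate m_{i+1} = d_i*a_i - m_i, d_{i+1} = (104 - m_{i+1}^2)/d_i, a_{i+1} = floor((a_0 + m_{i+1})/d_{i+1}):
  m_1 = 1*10 - 0 = 10, d_1 = (104 - 10^2)/1 = 4/1 = 4, a_1 = floor((10 + 10)/4) = 5.
  m_2 = 4*5 - 10 = 10, d_2 = (104 - 10^2)/4 = 4/4 = 1, a_2 = floor((10 + 10)/1) = 20.
  m_3 = 1*20 - 10 = 10, d_3 = (104 - 10^2)/1 = 4/1 = 4: (m_3, d_3) = (m_1, d_1) = (10, 4), so from here the quotients repeat a_1, a_2; the period length is 2.
Hence the expansion of sqrt(104) is a_0 = 10 followed by the repeating block 5, 20 (period 2).

[10; (5, 20)]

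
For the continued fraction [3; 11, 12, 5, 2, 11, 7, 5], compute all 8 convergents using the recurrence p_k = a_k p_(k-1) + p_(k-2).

Using the convergent recurrence p_i = a_i*p_{i-1} + p_{i-2}, q_i = a_i*q_{i-1} + q_{i-2} with p_{-2}=0, p_{-1}=1, q_{-2}=1, q_{-1}=0:
  i=0: a_0=3, p_0 = 3*1 + 0 = 3, q_0 = 3*0 + 1 = 1.
  i=1: a_1=11, p_1 = 11*3 + 1 = 34, q_1 = 11*1 + 0 = 11.
  i=2: a_2=12, p_2 = 12*34 + 3 = 411, q_2 = 12*11 + 1 = 133.
  i=3: a_3=5, p_3 = 5*411 + 34 = 2089, q_3 = 5*133 + 11 = 676.
  i=4: a_4=2, p_4 = 2*2089 + 411 = 4589, q_4 = 2*676 + 133 = 1485.
  i=5: a_5=11, p_5 = 11*4589 + 2089 = 52568, q_5 = 11*1485 + 676 = 17011.
  i=6: a_6=7, p_6 = 7*52568 + 4589 = 372565, q_6 = 7*17011 + 1485 = 120562.
  i=7: a_7=5, p_7 = 5*372565 + 52568 = 1915393, q_7 = 5*120562 + 17011 = 619821.

3/1, 34/11, 411/133, 2089/676, 4589/1485, 52568/17011, 372565/120562, 1915393/619821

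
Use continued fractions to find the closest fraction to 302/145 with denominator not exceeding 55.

Expand x = 302/145 as a continued fraction with the Euclidean algorithm:
  302 = 2*145 + 12, so a_0 = 2.
  145 = 12*12 + 1, so a_1 = 12.
  12 = 12*1 + 0, so a_2 = 12.
so x = [2; 12, 12].
Convergents (p_i = a_i*p_{i-1} + p_{i-2}, q_i = a_i*q_{i-1} + q_{i-2} with p_{-2}=0, p_{-1}=1, q_{-2}=1, q_{-1}=0), until the denominator exceeds 55:
  i=0: a_0=2, p_0 = 2*1 + 0 = 2, q_0 = 2*0 + 1 = 1.
  i=1: a_1=12, p_1 = 12*2 + 1 = 25, q_1 = 12*1 + 0 = 12.
  i=2: a_2=12, p_2 = 12*25 + 2 = 302, q_2 = 12*12 + 1 = 145.
q_2 = 145 > 55, so the last convergent with denominator <= 55 is p_1/q_1 = 25/12.
The closest fraction with denominator <= 55 is either p_1/q_1 or the intermediate fraction (k*p_1 + p_0)/(k*q_1 + q_0) with the largest k >= 1 whose denominator stays <= 55; these approach x as k grows, and every other convergent or intermediate fraction in range is farther away.
Largest k: floor((55 - q_0)/q_1) = floor((55 - 1)/12) = 4.
That gives (4*25 + 2)/(4*12 + 1) = 102/49.
Compare the errors: |x - 25/12| = |302*12 - 25*145|/(145*12) = 1/1740, and |x - 102/49| = |302*49 - 102*145|/(145*49) = 8/7105.
Cross-multiplying, 1*7105 = 7105 < 13920 = 8*1740, so 1/1740 is smaller: the convergent 25/12 is closer to x than 102/49.

25/12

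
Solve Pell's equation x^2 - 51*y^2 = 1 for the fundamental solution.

(x, y) = (50, 7)

First expand sqrt(51) as a continued fraction. With x_i = (sqrt(51) + m_i)/d_i and (m_0, d_0) = (0, 1): a_0 = floor(sqrt(51)) = 7, since 7^2 = 49 <= 51 < 64 = 8^2.
Iterate m_{i+1} = d_i*a_i - m_i, d_{i+1} = (51 - m_{i+1}^2)/d_i, a_{i+1} = floor((a_0 + m_{i+1})/d_{i+1}):
  m_1 = 1*7 - 0 = 7, d_1 = (51 - 7^2)/1 = 2/1 = 2, a_1 = floor((7 + 7)/2) = 7.
  m_2 = 2*7 - 7 = 7, d_2 = (51 - 7^2)/2 = 2/2 = 1, a_2 = floor((7 + 7)/1) = 14.
  m_3 = 1*14 - 7 = 7, d_3 = (51 - 7^2)/1 = 2/1 = 2: (m_3, d_3) = (m_1, d_1) = (7, 2), so from here the quotients repeat a_1, a_2; the period length is 2.
So sqrt(51) = [7; (7, 14)] with period length k = 2.
k is even, so the fundamental solution of x^2 - 51y^2 = 1 is (p_{k-1}, q_{k-1}) = (p_1, q_1); compute convergents through index 1.
Convergents (p_i = a_i*p_{i-1} + p_{i-2}, q_i = a_i*q_{i-1} + q_{i-2} with p_{-2}=0, p_{-1}=1, q_{-2}=1, q_{-1}=0):
  i=0: a_0=7, p_0 = 7*1 + 0 = 7, q_0 = 7*0 + 1 = 1.
  i=1: a_1=7, p_1 = 7*7 + 1 = 50, q_1 = 7*1 + 0 = 7.
Check: 50^2 - 51*7^2 = 2500 - 2499 = 1, so (x, y) = (50, 7) solves the equation, and by the theorem it is the least positive solution.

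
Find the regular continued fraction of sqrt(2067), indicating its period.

Write x_i = (sqrt(2067) + m_i)/d_i with (m_0, d_0) = (0, 1). a_0 = floor(sqrt(2067)) = 45, since 45^2 = 2025 <= 2067 < 2116 = 46^2.
Iterate m_{i+1} = d_i*a_i - m_i, d_{i+1} = (2067 - m_{i+1}^2)/d_i, a_{i+1} = floor((a_0 + m_{i+1})/d_{i+1}):
  m_1 = 1*45 - 0 = 45, d_1 = (2067 - 45^2)/1 = 42/1 = 42, a_1 = floor((45 + 45)/42) = 2.
  m_2 = 42*2 - 45 = 39, d_2 = (2067 - 39^2)/42 = 546/42 = 13, a_2 = floor((45 + 39)/13) = 6.
  m_3 = 13*6 - 39 = 39, d_3 = (2067 - 39^2)/13 = 546/13 = 42, a_3 = floor((45 + 39)/42) = 2.
  m_4 = 42*2 - 39 = 45, d_4 = (2067 - 45^2)/42 = 42/42 = 1, a_4 = floor((45 + 45)/1) = 90.
  m_5 = 1*90 - 45 = 45, d_5 = (2067 - 45^2)/1 = 42/1 = 42: (m_5, d_5) = (m_1, d_1) = (45, 42), so from here the quotients repeat a_1, ..., a_4; the period length is 4.
Hence the expansion of sqrt(2067) is a_0 = 45 followed by the repeating block 2, 6, 2, 90 (period 4).

[45; (2, 6, 2, 90)]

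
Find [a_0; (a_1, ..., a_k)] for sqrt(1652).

[40; (1, 1, 1, 4, 2, 2, 2, 4, 1, 1, 1, 80)]

Write x_i = (sqrt(1652) + m_i)/d_i with (m_0, d_0) = (0, 1). a_0 = floor(sqrt(1652)) = 40, since 40^2 = 1600 <= 1652 < 1681 = 41^2.
Iterate m_{i+1} = d_i*a_i - m_i, d_{i+1} = (1652 - m_{i+1}^2)/d_i, a_{i+1} = floor((a_0 + m_{i+1})/d_{i+1}):
  m_1 = 1*40 - 0 = 40, d_1 = (1652 - 40^2)/1 = 52/1 = 52, a_1 = floor((40 + 40)/52) = 1.
  m_2 = 52*1 - 40 = 12, d_2 = (1652 - 12^2)/52 = 1508/52 = 29, a_2 = floor((40 + 12)/29) = 1.
  m_3 = 29*1 - 12 = 17, d_3 = (1652 - 17^2)/29 = 1363/29 = 47, a_3 = floor((40 + 17)/47) = 1.
  m_4 = 47*1 - 17 = 30, d_4 = (1652 - 30^2)/47 = 752/47 = 16, a_4 = floor((40 + 30)/16) = 4.
  m_5 = 16*4 - 30 = 34, d_5 = (1652 - 34^2)/16 = 496/16 = 31, a_5 = floor((40 + 34)/31) = 2.
  m_6 = 31*2 - 34 = 28, d_6 = (1652 - 28^2)/31 = 868/31 = 28, a_6 = floor((40 + 28)/28) = 2.
  m_7 = 28*2 - 28 = 28, d_7 = (1652 - 28^2)/28 = 868/28 = 31, a_7 = floor((40 + 28)/31) = 2.
  m_8 = 31*2 - 28 = 34, d_8 = (1652 - 34^2)/31 = 496/31 = 16, a_8 = floor((40 + 34)/16) = 4.
  m_9 = 16*4 - 34 = 30, d_9 = (1652 - 30^2)/16 = 752/16 = 47, a_9 = floor((40 + 30)/47) = 1.
  m_10 = 47*1 - 30 = 17, d_10 = (1652 - 17^2)/47 = 1363/47 = 29, a_10 = floor((40 + 17)/29) = 1.
  m_11 = 29*1 - 17 = 12, d_11 = (1652 - 12^2)/29 = 1508/29 = 52, a_11 = floor((40 + 12)/52) = 1.
  m_12 = 52*1 - 12 = 40, d_12 = (1652 - 40^2)/52 = 52/52 = 1, a_12 = floor((40 + 40)/1) = 80.
  m_13 = 1*80 - 40 = 40, d_13 = (1652 - 40^2)/1 = 52/1 = 52: (m_13, d_13) = (m_1, d_1) = (40, 52), so from here the quotients repeat a_1, ..., a_12; the period length is 12.
Hence the expansion of sqrt(1652) is a_0 = 40 followed by the repeating block 1, 1, 1, 4, 2, 2, 2, 4, 1, 1, 1, 80 (period 12).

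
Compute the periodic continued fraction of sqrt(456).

Write x_i = (sqrt(456) + m_i)/d_i with (m_0, d_0) = (0, 1). a_0 = floor(sqrt(456)) = 21, since 21^2 = 441 <= 456 < 484 = 22^2.
Iterate m_{i+1} = d_i*a_i - m_i, d_{i+1} = (456 - m_{i+1}^2)/d_i, a_{i+1} = floor((a_0 + m_{i+1})/d_{i+1}):
  m_1 = 1*21 - 0 = 21, d_1 = (456 - 21^2)/1 = 15/1 = 15, a_1 = floor((21 + 21)/15) = 2.
  m_2 = 15*2 - 21 = 9, d_2 = (456 - 9^2)/15 = 375/15 = 25, a_2 = floor((21 + 9)/25) = 1.
  m_3 = 25*1 - 9 = 16, d_3 = (456 - 16^2)/25 = 200/25 = 8, a_3 = floor((21 + 16)/8) = 4.
  m_4 = 8*4 - 16 = 16, d_4 = (456 - 16^2)/8 = 200/8 = 25, a_4 = floor((21 + 16)/25) = 1.
  m_5 = 25*1 - 16 = 9, d_5 = (456 - 9^2)/25 = 375/25 = 15, a_5 = floor((21 + 9)/15) = 2.
  m_6 = 15*2 - 9 = 21, d_6 = (456 - 21^2)/15 = 15/15 = 1, a_6 = floor((21 + 21)/1) = 42.
  m_7 = 1*42 - 21 = 21, d_7 = (456 - 21^2)/1 = 15/1 = 15: (m_7, d_7) = (m_1, d_1) = (21, 15), so from here the quotients repeat a_1, ..., a_6; the period length is 6.
Hence the expansion of sqrt(456) is a_0 = 21 followed by the repeating block 2, 1, 4, 1, 2, 42 (period 6).

[21; (2, 1, 4, 1, 2, 42)]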